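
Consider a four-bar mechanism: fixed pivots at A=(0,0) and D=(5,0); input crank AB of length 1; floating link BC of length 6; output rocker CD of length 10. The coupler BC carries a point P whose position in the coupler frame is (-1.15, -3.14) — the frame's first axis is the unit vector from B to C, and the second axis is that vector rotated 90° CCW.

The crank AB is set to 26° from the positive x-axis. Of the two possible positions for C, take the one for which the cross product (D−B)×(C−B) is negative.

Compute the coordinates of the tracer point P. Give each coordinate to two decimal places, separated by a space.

A=(0,0), D=(5.00,0)
B = A + 1.00·(cos26°, sin26°) = (0.8988, 0.4384)
|BD| = 4.1246
circle(B,6.00) ∩ circle(D,10.00): a=-5.6961, h=1.8853
  candidates: C₊=(-4.5647,2.9184) cross=7.776; C₋=(-4.9654,-0.8309) cross=-7.776
  mode - wants cross < 0 → take C=(-4.9654,-0.8309) (cross=-7.776)
ex = (C−B)/|BC| = (-0.9774,-0.2115); ey = (0.2115,-0.9774)
P = B + -1.15·ex + -3.14·ey = (1.3585,3.7506)

1.36 3.75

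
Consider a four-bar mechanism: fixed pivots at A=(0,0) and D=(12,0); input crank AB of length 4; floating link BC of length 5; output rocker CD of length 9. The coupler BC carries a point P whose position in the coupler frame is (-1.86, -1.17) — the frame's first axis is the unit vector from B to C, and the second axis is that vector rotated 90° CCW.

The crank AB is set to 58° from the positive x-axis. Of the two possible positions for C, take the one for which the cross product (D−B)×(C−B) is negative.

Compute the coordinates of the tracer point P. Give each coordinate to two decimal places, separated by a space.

A=(0,0), D=(12.00,0)
B = A + 4.00·(cos58°, sin58°) = (2.1197, 3.3922)
|BD| = 10.4464
circle(B,5.00) ∩ circle(D,9.00): a=2.5429, h=4.3051
  candidates: C₊=(5.9227,6.6383) cross=44.973; C₋=(3.1268,-1.5053) cross=-44.973
  mode - wants cross < 0 → take C=(3.1268,-1.5053) (cross=-44.973)
ex = (C−B)/|BC| = (0.2014,-0.9795); ey = (0.9795,0.2014)
P = B + -1.86·ex + -1.17·ey = (0.5990,4.9784)

0.60 4.98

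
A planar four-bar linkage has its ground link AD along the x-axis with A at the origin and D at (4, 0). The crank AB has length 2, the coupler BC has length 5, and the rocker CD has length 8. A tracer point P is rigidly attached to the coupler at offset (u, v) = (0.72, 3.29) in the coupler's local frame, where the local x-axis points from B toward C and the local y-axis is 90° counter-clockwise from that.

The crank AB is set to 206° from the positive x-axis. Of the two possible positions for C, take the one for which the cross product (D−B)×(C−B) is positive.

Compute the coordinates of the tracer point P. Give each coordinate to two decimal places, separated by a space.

-5.17 -0.92

A=(0,0), D=(4.00,0)
B = A + 2.00·(cos206°, sin206°) = (-1.7976, -0.8767)
|BD| = 5.8635
circle(B,5.00) ∩ circle(D,8.00): a=-0.3939, h=4.9845
  candidates: C₊=(-2.9324,3.9928) cross=29.226; C₋=(-1.4418,-5.8641) cross=-29.226
  mode + wants cross > 0 → take C=(-2.9324,3.9928) (cross=29.226)
ex = (C−B)/|BC| = (-0.2270,0.9739); ey = (-0.9739,-0.2270)
P = B + 0.72·ex + 3.29·ey = (-5.1651,-0.9222)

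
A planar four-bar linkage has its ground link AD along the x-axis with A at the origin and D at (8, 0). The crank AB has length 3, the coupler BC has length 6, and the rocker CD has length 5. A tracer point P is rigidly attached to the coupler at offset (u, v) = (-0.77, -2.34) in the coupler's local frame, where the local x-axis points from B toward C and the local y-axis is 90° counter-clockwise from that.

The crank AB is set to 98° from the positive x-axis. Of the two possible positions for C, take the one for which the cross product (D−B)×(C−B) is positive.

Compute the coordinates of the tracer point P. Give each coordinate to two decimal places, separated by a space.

A=(0,0), D=(8.00,0)
B = A + 3.00·(cos98°, sin98°) = (-0.4175, 2.9708)
|BD| = 8.9264
circle(B,6.00) ∩ circle(D,5.00): a=5.0793, h=3.1938
  candidates: C₊=(5.4352,4.2921) cross=28.509; C₋=(3.3093,-1.7314) cross=-28.509
  mode + wants cross > 0 → take C=(5.4352,4.2921) (cross=28.509)
ex = (C−B)/|BC| = (0.9755,0.2202); ey = (-0.2202,0.9755)
P = B + -0.77·ex + -2.34·ey = (-0.6533,0.5187)

-0.65 0.52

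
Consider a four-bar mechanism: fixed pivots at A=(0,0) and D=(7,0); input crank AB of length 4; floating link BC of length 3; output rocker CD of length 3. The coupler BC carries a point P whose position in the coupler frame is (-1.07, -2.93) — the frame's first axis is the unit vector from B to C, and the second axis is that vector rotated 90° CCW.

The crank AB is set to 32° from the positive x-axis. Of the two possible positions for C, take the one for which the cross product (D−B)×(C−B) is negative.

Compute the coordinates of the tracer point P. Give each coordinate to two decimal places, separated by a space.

A=(0,0), D=(7.00,0)
B = A + 4.00·(cos32°, sin32°) = (3.3922, 2.1197)
|BD| = 4.1844
circle(B,3.00) ∩ circle(D,3.00): a=2.0922, h=2.1500
  candidates: C₊=(6.2852,2.9136) cross=8.997; C₋=(4.1070,-0.7939) cross=-8.997
  mode - wants cross < 0 → take C=(4.1070,-0.7939) (cross=-8.997)
ex = (C−B)/|BC| = (0.2383,-0.9712); ey = (0.9712,0.2383)
P = B + -1.07·ex + -2.93·ey = (0.2916,2.4608)

0.29 2.46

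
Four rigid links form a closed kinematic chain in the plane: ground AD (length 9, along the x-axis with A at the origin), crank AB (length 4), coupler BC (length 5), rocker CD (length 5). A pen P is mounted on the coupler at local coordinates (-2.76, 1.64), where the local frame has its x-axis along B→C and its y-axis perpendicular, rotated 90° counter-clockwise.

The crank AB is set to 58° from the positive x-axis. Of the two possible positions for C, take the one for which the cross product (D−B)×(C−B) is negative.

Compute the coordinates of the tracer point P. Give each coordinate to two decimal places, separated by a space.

A=(0,0), D=(9.00,0)
B = A + 4.00·(cos58°, sin58°) = (2.1197, 3.3922)
|BD| = 7.6711
circle(B,5.00) ∩ circle(D,5.00): a=3.8356, h=3.2076
  candidates: C₊=(6.9782,4.5730) cross=24.606; C₋=(4.1414,-1.1808) cross=-24.606
  mode - wants cross < 0 → take C=(4.1414,-1.1808) (cross=-24.606)
ex = (C−B)/|BC| = (0.4044,-0.9146); ey = (0.9146,0.4044)
P = B + -2.76·ex + 1.64·ey = (2.5036,6.5796)

2.50 6.58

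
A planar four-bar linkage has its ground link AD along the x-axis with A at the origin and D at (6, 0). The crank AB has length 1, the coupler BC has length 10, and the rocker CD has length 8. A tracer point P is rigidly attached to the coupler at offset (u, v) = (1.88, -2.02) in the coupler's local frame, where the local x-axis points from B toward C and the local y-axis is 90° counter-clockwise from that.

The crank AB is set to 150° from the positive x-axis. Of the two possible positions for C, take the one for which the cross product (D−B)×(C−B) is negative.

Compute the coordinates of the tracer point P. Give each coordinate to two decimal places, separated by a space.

A=(0,0), D=(6.00,0)
B = A + 1.00·(cos150°, sin150°) = (-0.8660, 0.5000)
|BD| = 6.8842
circle(B,10.00) ∩ circle(D,8.00): a=6.0568, h=7.9571
  candidates: C₊=(5.7527,7.9962) cross=54.778; C₋=(4.5968,-7.8760) cross=-54.778
  mode - wants cross < 0 → take C=(4.5968,-7.8760) (cross=-54.778)
ex = (C−B)/|BC| = (0.5463,-0.8376); ey = (0.8376,0.5463)
P = B + 1.88·ex + -2.02·ey = (-1.5310,-2.1782)

-1.53 -2.18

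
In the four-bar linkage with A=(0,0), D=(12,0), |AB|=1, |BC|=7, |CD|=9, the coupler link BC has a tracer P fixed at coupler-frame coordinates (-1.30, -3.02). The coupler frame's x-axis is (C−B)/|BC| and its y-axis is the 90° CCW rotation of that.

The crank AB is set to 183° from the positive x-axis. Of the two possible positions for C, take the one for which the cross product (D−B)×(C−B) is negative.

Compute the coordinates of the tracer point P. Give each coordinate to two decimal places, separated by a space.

A=(0,0), D=(12.00,0)
B = A + 1.00·(cos183°, sin183°) = (-0.9986, -0.0523)
|BD| = 12.9987
circle(B,7.00) ∩ circle(D,9.00): a=5.2685, h=4.6090
  candidates: C₊=(4.2512,4.5779) cross=59.912; C₋=(4.2884,-4.6401) cross=-59.912
  mode - wants cross < 0 → take C=(4.2884,-4.6401) (cross=-59.912)
ex = (C−B)/|BC| = (0.7553,-0.6554); ey = (0.6554,0.7553)
P = B + -1.30·ex + -3.02·ey = (-3.9598,-1.4813)

-3.96 -1.48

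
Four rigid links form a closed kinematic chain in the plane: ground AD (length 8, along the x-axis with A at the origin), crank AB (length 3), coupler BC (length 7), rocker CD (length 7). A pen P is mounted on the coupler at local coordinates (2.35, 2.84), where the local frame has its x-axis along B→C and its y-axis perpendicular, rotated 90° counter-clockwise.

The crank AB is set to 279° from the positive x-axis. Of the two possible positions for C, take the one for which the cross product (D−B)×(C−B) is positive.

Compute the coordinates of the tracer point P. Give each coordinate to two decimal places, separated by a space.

-1.73 -0.00

A=(0,0), D=(8.00,0)
B = A + 3.00·(cos279°, sin279°) = (0.4693, -2.9631)
|BD| = 8.0927
circle(B,7.00) ∩ circle(D,7.00): a=4.0463, h=5.7120
  candidates: C₊=(2.1432,3.8338) cross=46.225; C₋=(6.3261,-6.7969) cross=-46.225
  mode + wants cross > 0 → take C=(2.1432,3.8338) (cross=46.225)
ex = (C−B)/|BC| = (0.2391,0.9710); ey = (-0.9710,0.2391)
P = B + 2.35·ex + 2.84·ey = (-1.7263,-0.0021)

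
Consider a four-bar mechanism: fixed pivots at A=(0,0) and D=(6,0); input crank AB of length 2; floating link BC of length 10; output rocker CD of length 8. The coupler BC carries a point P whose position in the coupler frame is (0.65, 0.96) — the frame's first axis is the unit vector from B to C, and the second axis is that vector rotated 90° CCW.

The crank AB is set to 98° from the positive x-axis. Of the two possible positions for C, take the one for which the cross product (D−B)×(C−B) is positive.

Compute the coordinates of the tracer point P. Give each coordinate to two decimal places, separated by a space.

-0.31 3.14

A=(0,0), D=(6.00,0)
B = A + 2.00·(cos98°, sin98°) = (-0.2783, 1.9805)
|BD| = 6.5833
circle(B,10.00) ∩ circle(D,8.00): a=6.0258, h=7.9806
  candidates: C₊=(7.8692,7.7786) cross=52.539; C₋=(3.0675,-7.4431) cross=-52.539
  mode + wants cross > 0 → take C=(7.8692,7.7786) (cross=52.539)
ex = (C−B)/|BC| = (0.8148,0.5798); ey = (-0.5798,0.8148)
P = B + 0.65·ex + 0.96·ey = (-0.3054,3.1396)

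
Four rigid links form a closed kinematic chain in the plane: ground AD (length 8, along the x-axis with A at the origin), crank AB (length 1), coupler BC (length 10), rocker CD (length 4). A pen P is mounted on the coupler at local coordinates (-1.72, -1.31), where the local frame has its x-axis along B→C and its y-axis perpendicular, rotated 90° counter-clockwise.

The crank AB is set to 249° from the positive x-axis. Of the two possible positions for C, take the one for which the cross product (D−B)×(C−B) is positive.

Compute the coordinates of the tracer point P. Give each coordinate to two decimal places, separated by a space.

A=(0,0), D=(8.00,0)
B = A + 1.00·(cos249°, sin249°) = (-0.3584, -0.9336)
|BD| = 8.4103
circle(B,10.00) ∩ circle(D,4.00): a=9.1990, h=3.9215
  candidates: C₊=(8.3485,3.9848) cross=32.981; C₋=(9.2191,-3.8097) cross=-32.981
  mode + wants cross > 0 → take C=(8.3485,3.9848) (cross=32.981)
ex = (C−B)/|BC| = (0.8707,0.4918); ey = (-0.4918,0.8707)
P = B + -1.72·ex + -1.31·ey = (-1.2116,-2.9201)

-1.21 -2.92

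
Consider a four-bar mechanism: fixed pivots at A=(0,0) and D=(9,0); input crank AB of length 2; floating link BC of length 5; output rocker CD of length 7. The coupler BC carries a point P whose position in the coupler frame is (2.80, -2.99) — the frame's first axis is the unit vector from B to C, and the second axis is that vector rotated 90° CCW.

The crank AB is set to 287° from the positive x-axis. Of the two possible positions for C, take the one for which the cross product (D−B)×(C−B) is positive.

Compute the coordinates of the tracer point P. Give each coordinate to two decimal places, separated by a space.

A=(0,0), D=(9.00,0)
B = A + 2.00·(cos287°, sin287°) = (0.5847, -1.9126)
|BD| = 8.6299
circle(B,5.00) ∩ circle(D,7.00): a=2.9244, h=4.0556
  candidates: C₊=(2.5376,2.6903) cross=34.999; C₋=(4.3353,-5.2192) cross=-34.999
  mode + wants cross > 0 → take C=(2.5376,2.6903) (cross=34.999)
ex = (C−B)/|BC| = (0.3906,0.9206); ey = (-0.9206,0.3906)
P = B + 2.80·ex + -2.99·ey = (4.4309,-0.5028)

4.43 -0.50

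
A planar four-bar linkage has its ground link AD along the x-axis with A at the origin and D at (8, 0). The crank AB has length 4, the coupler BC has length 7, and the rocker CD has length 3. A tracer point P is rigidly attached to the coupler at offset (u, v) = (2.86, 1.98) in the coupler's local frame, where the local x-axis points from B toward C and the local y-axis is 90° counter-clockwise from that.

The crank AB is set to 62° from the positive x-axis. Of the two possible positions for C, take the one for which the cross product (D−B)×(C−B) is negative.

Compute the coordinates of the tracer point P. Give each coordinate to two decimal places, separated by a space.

A=(0,0), D=(8.00,0)
B = A + 4.00·(cos62°, sin62°) = (1.8779, 3.5318)
|BD| = 7.0678
circle(B,7.00) ∩ circle(D,3.00): a=6.3636, h=2.9162
  candidates: C₊=(8.8473,2.8779) cross=20.611; C₋=(5.9328,-2.1741) cross=-20.611
  mode - wants cross < 0 → take C=(5.9328,-2.1741) (cross=-20.611)
ex = (C−B)/|BC| = (0.5793,-0.8151); ey = (0.8151,0.5793)
P = B + 2.86·ex + 1.98·ey = (5.1486,2.3475)

5.15 2.35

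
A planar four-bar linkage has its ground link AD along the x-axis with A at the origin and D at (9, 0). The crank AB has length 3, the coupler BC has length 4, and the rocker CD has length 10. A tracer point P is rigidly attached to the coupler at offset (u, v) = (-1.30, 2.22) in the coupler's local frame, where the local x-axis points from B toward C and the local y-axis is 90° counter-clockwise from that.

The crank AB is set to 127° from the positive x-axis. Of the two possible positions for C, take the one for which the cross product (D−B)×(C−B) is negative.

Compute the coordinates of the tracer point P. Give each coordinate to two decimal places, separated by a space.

A=(0,0), D=(9.00,0)
B = A + 3.00·(cos127°, sin127°) = (-1.8054, 2.3959)
|BD| = 11.0679
circle(B,4.00) ∩ circle(D,10.00): a=1.7392, h=3.6021
  candidates: C₊=(0.6723,5.5361) cross=39.868; C₋=(-0.8873,-1.4973) cross=-39.868
  mode - wants cross < 0 → take C=(-0.8873,-1.4973) (cross=-39.868)
ex = (C−B)/|BC| = (0.2295,-0.9733); ey = (0.9733,0.2295)
P = B + -1.30·ex + 2.22·ey = (0.0569,4.1708)

0.06 4.17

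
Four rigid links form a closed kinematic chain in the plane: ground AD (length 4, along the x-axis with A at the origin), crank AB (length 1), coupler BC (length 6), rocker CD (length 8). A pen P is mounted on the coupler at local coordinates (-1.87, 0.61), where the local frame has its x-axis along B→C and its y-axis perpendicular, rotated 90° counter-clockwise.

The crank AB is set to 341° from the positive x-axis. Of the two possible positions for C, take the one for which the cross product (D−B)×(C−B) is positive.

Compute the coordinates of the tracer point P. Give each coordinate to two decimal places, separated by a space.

A=(0,0), D=(4.00,0)
B = A + 1.00·(cos341°, sin341°) = (0.9455, -0.3256)
|BD| = 3.0718
circle(B,6.00) ∩ circle(D,8.00): a=-3.0217, h=5.1836
  candidates: C₊=(-2.6086,4.5085) cross=15.923; C₋=(-1.5098,-5.8002) cross=-15.923
  mode + wants cross > 0 → take C=(-2.6086,4.5085) (cross=15.923)
ex = (C−B)/|BC| = (-0.5923,0.8057); ey = (-0.8057,-0.5923)
P = B + -1.87·ex + 0.61·ey = (1.5617,-2.1935)

1.56 -2.19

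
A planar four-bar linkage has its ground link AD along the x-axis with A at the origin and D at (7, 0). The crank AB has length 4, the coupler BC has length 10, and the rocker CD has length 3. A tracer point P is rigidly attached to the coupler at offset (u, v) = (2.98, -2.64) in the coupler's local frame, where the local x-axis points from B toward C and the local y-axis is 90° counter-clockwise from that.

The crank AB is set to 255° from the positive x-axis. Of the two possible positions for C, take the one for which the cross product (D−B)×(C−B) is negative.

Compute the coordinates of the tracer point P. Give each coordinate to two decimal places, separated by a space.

2.31 -6.03

A=(0,0), D=(7.00,0)
B = A + 4.00·(cos255°, sin255°) = (-1.0353, -3.8637)
|BD| = 8.9159
circle(B,10.00) ∩ circle(D,3.00): a=9.5612, h=2.9298
  candidates: C₊=(6.3119,2.9200) cross=26.122; C₋=(8.8511,-2.3608) cross=-26.122
  mode - wants cross < 0 → take C=(8.8511,-2.3608) (cross=-26.122)
ex = (C−B)/|BC| = (0.9886,0.1503); ey = (-0.1503,0.9886)
P = B + 2.98·ex + -2.64·ey = (2.3076,-6.0258)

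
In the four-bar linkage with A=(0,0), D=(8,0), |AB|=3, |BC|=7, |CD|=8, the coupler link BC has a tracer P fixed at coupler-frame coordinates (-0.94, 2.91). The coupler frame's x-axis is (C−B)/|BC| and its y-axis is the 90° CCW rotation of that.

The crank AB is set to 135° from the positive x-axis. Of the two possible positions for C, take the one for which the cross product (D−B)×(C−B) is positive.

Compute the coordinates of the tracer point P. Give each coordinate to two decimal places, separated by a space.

A=(0,0), D=(8.00,0)
B = A + 3.00·(cos135°, sin135°) = (-2.1213, 2.1213)
|BD| = 10.3412
circle(B,7.00) ∩ circle(D,8.00): a=4.4454, h=5.4073
  candidates: C₊=(3.3387,6.5017) cross=55.918; C₋=(1.1203,-4.0829) cross=-55.918
  mode + wants cross > 0 → take C=(3.3387,6.5017) (cross=55.918)
ex = (C−B)/|BC| = (0.7800,0.6258); ey = (-0.6258,0.7800)
P = B + -0.94·ex + 2.91·ey = (-4.6755,3.8029)

-4.68 3.80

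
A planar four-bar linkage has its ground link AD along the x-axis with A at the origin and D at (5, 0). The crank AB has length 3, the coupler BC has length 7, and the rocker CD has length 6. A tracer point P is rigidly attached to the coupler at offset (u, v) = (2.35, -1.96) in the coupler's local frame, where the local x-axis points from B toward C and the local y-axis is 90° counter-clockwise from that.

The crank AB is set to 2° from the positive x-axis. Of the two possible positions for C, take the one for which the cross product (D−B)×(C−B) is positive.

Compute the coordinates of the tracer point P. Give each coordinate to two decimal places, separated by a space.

A=(0,0), D=(5.00,0)
B = A + 3.00·(cos2°, sin2°) = (2.9982, 0.1047)
|BD| = 2.0046
circle(B,7.00) ∩ circle(D,6.00): a=4.2449, h=5.5661
  candidates: C₊=(7.5280,5.4414) cross=11.158; C₋=(6.9465,-5.6755) cross=-11.158
  mode + wants cross > 0 → take C=(7.5280,5.4414) (cross=11.158)
ex = (C−B)/|BC| = (0.6471,0.7624); ey = (-0.7624,0.6471)
P = B + 2.35·ex + -1.96·ey = (6.0132,0.6280)

6.01 0.63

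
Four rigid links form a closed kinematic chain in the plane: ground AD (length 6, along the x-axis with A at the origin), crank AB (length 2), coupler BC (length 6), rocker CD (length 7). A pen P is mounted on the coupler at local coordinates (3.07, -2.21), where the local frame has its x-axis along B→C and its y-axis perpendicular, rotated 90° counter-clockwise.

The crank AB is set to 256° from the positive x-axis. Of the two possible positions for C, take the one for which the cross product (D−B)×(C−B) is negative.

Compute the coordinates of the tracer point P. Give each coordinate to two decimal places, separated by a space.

-0.17 -5.71

A=(0,0), D=(6.00,0)
B = A + 2.00·(cos256°, sin256°) = (-0.4838, -1.9406)
|BD| = 6.7680
circle(B,6.00) ∩ circle(D,7.00): a=2.4236, h=5.4887
  candidates: C₊=(0.2642,4.0126) cross=37.148; C₋=(3.4118,-6.5039) cross=-37.148
  mode - wants cross < 0 → take C=(3.4118,-6.5039) (cross=-37.148)
ex = (C−B)/|BC| = (0.6493,-0.7606); ey = (0.7606,0.6493)
P = B + 3.07·ex + -2.21·ey = (-0.1714,-5.7104)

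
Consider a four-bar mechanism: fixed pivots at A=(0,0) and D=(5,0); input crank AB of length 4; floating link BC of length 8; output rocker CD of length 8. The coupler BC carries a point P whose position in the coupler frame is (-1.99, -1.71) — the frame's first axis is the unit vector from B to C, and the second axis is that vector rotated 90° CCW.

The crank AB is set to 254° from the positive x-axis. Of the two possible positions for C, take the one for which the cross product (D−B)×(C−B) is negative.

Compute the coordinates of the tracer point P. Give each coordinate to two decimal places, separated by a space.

A=(0,0), D=(5.00,0)
B = A + 4.00·(cos254°, sin254°) = (-1.1025, -3.8450)
|BD| = 7.2129
circle(B,8.00) ∩ circle(D,8.00): a=3.6064, h=7.1410
  candidates: C₊=(-1.8580,4.1192) cross=51.507; C₋=(5.7554,-7.9643) cross=-51.507
  mode - wants cross < 0 → take C=(5.7554,-7.9643) (cross=-51.507)
ex = (C−B)/|BC| = (0.8572,-0.5149); ey = (0.5149,0.8572)
P = B + -1.99·ex + -1.71·ey = (-3.6890,-4.2863)

-3.69 -4.29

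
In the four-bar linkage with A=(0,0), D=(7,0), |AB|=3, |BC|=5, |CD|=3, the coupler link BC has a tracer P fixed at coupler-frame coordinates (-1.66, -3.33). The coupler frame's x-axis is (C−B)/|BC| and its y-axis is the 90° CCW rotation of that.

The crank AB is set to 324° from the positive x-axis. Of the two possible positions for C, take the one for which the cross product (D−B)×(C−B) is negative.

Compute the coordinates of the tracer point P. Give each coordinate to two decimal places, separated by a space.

0.00 -4.59

A=(0,0), D=(7.00,0)
B = A + 3.00·(cos324°, sin324°) = (2.4271, -1.7634)
|BD| = 4.9012
circle(B,5.00) ∩ circle(D,3.00): a=4.0828, h=2.8862
  candidates: C₊=(5.1981,2.3986) cross=14.146; C₋=(7.2749,-2.9874) cross=-14.146
  mode - wants cross < 0 → take C=(7.2749,-2.9874) (cross=-14.146)
ex = (C−B)/|BC| = (0.9696,-0.2448); ey = (0.2448,0.9696)
P = B + -1.66·ex + -3.33·ey = (0.0024,-4.5857)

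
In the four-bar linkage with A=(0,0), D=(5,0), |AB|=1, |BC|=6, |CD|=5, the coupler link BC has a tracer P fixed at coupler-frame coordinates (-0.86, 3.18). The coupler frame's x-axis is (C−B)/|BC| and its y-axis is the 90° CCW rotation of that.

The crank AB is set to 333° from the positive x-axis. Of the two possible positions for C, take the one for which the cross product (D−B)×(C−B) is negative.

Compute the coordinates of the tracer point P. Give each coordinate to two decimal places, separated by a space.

2.74 2.27

A=(0,0), D=(5.00,0)
B = A + 1.00·(cos333°, sin333°) = (0.8910, -0.4540)
|BD| = 4.1340
circle(B,6.00) ∩ circle(D,5.00): a=3.3974, h=4.9454
  candidates: C₊=(3.7248,4.8346) cross=20.444; C₋=(4.8110,-4.9964) cross=-20.444
  mode - wants cross < 0 → take C=(4.8110,-4.9964) (cross=-20.444)
ex = (C−B)/|BC| = (0.6533,-0.7571); ey = (0.7571,0.6533)
P = B + -0.86·ex + 3.18·ey = (2.7366,2.2747)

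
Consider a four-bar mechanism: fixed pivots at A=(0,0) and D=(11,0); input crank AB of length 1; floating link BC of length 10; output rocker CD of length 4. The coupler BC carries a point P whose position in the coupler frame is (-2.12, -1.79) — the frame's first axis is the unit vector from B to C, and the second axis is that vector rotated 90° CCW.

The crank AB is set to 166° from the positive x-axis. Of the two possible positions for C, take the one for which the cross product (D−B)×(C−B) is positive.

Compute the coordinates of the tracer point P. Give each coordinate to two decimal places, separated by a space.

A=(0,0), D=(11.00,0)
B = A + 1.00·(cos166°, sin166°) = (-0.9703, 0.2419)
|BD| = 11.9727
circle(B,10.00) ∩ circle(D,4.00): a=9.4943, h=3.1397
  candidates: C₊=(8.5855,3.1891) cross=37.590; C₋=(8.4587,-3.0890) cross=-37.590
  mode + wants cross > 0 → take C=(8.5855,3.1891) (cross=37.590)
ex = (C−B)/|BC| = (0.9556,0.2947); ey = (-0.2947,0.9556)
P = B + -2.12·ex + -1.79·ey = (-2.4686,-2.0934)

-2.47 -2.09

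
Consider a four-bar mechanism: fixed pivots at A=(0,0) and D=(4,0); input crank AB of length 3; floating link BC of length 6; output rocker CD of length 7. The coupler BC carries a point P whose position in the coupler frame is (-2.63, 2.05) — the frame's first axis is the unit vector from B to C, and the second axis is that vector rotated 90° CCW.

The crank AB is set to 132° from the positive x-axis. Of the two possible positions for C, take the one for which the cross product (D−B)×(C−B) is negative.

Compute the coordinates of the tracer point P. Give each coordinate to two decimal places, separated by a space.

-0.01 4.90

A=(0,0), D=(4.00,0)
B = A + 3.00·(cos132°, sin132°) = (-2.0074, 2.2294)
|BD| = 6.4077
circle(B,6.00) ∩ circle(D,7.00): a=2.1895, h=5.5863
  candidates: C₊=(1.9889,6.7049) cross=35.795; C₋=(-1.8983,-3.7696) cross=-35.795
  mode - wants cross < 0 → take C=(-1.8983,-3.7696) (cross=-35.795)
ex = (C−B)/|BC| = (0.0182,-0.9998); ey = (0.9998,0.0182)
P = B + -2.63·ex + 2.05·ey = (-0.0055,4.8963)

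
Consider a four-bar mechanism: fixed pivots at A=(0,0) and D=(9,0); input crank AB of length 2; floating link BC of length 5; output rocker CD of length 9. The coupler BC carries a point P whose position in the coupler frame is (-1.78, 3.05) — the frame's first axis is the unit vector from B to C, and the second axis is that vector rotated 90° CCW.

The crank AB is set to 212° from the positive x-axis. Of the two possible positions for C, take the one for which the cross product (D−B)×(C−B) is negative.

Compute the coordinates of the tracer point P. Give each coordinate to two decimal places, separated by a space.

-0.46 2.25

A=(0,0), D=(9.00,0)
B = A + 2.00·(cos212°, sin212°) = (-1.6961, -1.0598)
|BD| = 10.7485
circle(B,5.00) ∩ circle(D,9.00): a=2.7692, h=4.1631
  candidates: C₊=(0.6491,3.3560) cross=44.747; C₋=(1.4701,-4.9296) cross=-44.747
  mode - wants cross < 0 → take C=(1.4701,-4.9296) (cross=-44.747)
ex = (C−B)/|BC| = (0.6332,-0.7740); ey = (0.7740,0.6332)
P = B + -1.78·ex + 3.05·ey = (-0.4627,2.2492)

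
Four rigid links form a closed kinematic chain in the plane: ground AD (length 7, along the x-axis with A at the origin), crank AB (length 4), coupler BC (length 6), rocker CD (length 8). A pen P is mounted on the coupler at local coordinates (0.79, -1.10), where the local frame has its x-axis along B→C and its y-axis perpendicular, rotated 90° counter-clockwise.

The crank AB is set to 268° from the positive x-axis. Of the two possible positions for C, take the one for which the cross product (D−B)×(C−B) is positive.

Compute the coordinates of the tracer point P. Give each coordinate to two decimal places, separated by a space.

0.87 -3.10

A=(0,0), D=(7.00,0)
B = A + 4.00·(cos268°, sin268°) = (-0.1396, -3.9976)
|BD| = 8.1826
circle(B,6.00) ∩ circle(D,8.00): a=2.3803, h=5.5076
  candidates: C₊=(-0.7534,1.9710) cross=45.067; C₋=(4.6281,-7.6403) cross=-45.067
  mode + wants cross > 0 → take C=(-0.7534,1.9710) (cross=45.067)
ex = (C−B)/|BC| = (-0.1023,0.9948); ey = (-0.9948,-0.1023)
P = B + 0.79·ex + -1.10·ey = (0.8738,-3.0992)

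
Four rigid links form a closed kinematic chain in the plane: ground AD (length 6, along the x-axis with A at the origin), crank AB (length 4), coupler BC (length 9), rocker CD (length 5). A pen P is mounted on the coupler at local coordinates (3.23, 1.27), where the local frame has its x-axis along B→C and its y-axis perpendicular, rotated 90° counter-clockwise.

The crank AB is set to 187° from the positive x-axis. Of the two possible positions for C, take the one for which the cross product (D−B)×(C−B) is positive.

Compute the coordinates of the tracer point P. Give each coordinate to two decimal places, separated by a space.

A=(0,0), D=(6.00,0)
B = A + 4.00·(cos187°, sin187°) = (-3.9702, -0.4875)
|BD| = 9.9821
circle(B,9.00) ∩ circle(D,5.00): a=7.7961, h=4.4968
  candidates: C₊=(3.5970,4.3847) cross=44.888; C₋=(4.0362,-4.5982) cross=-44.888
  mode + wants cross > 0 → take C=(3.5970,4.3847) (cross=44.888)
ex = (C−B)/|BC| = (0.8408,0.5414); ey = (-0.5414,0.8408)
P = B + 3.23·ex + 1.27·ey = (-1.9419,2.3289)

-1.94 2.33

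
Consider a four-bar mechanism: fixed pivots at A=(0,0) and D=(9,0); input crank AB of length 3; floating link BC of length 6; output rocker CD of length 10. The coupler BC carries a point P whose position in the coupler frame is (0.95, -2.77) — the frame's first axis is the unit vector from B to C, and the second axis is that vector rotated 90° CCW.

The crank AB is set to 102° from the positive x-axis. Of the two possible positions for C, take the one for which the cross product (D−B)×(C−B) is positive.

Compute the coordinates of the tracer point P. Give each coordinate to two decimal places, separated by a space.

2.19 2.13

A=(0,0), D=(9.00,0)
B = A + 3.00·(cos102°, sin102°) = (-0.6237, 2.9344)
|BD| = 10.0612
circle(B,6.00) ∩ circle(D,10.00): a=1.8500, h=5.7077
  candidates: C₊=(2.8106,7.8544) cross=57.426; C₋=(-0.5188,-3.0646) cross=-57.426
  mode + wants cross > 0 → take C=(2.8106,7.8544) (cross=57.426)
ex = (C−B)/|BC| = (0.5724,0.8200); ey = (-0.8200,0.5724)
P = B + 0.95·ex + -2.77·ey = (2.1914,2.1279)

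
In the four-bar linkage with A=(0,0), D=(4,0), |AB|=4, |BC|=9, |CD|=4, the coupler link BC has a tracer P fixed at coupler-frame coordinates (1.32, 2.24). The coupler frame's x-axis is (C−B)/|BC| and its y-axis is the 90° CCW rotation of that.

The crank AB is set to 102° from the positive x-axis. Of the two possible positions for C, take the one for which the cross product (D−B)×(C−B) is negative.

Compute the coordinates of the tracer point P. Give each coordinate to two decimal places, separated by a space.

A=(0,0), D=(4.00,0)
B = A + 4.00·(cos102°, sin102°) = (-0.8316, 3.9126)
|BD| = 6.2172
circle(B,9.00) ∩ circle(D,4.00): a=8.3360, h=3.3927
  candidates: C₊=(7.7818,1.3032) cross=21.093; C₋=(3.5116,-3.9701) cross=-21.093
  mode - wants cross < 0 → take C=(3.5116,-3.9701) (cross=-21.093)
ex = (C−B)/|BC| = (0.4826,-0.8759); ey = (0.8759,0.4826)
P = B + 1.32·ex + 2.24·ey = (1.7673,3.8374)

1.77 3.84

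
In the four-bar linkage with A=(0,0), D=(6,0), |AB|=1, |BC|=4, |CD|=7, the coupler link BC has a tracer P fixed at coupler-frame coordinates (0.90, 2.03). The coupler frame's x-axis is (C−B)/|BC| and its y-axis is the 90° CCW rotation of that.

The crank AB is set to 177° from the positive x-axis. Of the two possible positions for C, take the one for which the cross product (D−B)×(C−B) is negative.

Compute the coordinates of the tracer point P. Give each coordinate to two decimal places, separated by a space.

1.20 -0.25

A=(0,0), D=(6.00,0)
B = A + 1.00·(cos177°, sin177°) = (-0.9986, 0.0523)
|BD| = 6.9988
circle(B,4.00) ∩ circle(D,7.00): a=1.1419, h=3.8336
  candidates: C₊=(0.1719,3.8772) cross=26.830; C₋=(0.1145,-3.7896) cross=-26.830
  mode - wants cross < 0 → take C=(0.1145,-3.7896) (cross=-26.830)
ex = (C−B)/|BC| = (0.2783,-0.9605); ey = (0.9605,0.2783)
P = B + 0.90·ex + 2.03·ey = (1.2016,-0.2472)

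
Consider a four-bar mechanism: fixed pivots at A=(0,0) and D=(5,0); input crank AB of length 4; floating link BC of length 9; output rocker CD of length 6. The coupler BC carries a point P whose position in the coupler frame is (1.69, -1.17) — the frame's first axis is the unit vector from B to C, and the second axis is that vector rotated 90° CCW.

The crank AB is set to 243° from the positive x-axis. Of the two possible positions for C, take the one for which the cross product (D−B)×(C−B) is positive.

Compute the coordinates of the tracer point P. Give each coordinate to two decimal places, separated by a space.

-0.11 -2.41

A=(0,0), D=(5.00,0)
B = A + 4.00·(cos243°, sin243°) = (-1.8160, -3.5640)
|BD| = 7.6915
circle(B,9.00) ∩ circle(D,6.00): a=6.7711, h=5.9290
  candidates: C₊=(1.4370,4.8275) cross=45.603; C₋=(6.9316,-5.6806) cross=-45.603
  mode + wants cross > 0 → take C=(1.4370,4.8275) (cross=45.603)
ex = (C−B)/|BC| = (0.3614,0.9324); ey = (-0.9324,0.3614)
P = B + 1.69·ex + -1.17·ey = (-0.1142,-2.4112)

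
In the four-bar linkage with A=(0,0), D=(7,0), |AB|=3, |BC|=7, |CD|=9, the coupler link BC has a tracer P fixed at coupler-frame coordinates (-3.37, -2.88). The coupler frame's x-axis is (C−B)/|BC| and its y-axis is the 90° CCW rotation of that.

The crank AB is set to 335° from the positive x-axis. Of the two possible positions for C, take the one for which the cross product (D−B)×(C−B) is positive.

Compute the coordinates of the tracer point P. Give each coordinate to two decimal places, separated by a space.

6.83 -2.92

A=(0,0), D=(7.00,0)
B = A + 3.00·(cos335°, sin335°) = (2.7189, -1.2679)
|BD| = 4.4649
circle(B,7.00) ∩ circle(D,9.00): a=-1.3511, h=6.8684
  candidates: C₊=(-0.5269,4.9341) cross=30.666; C₋=(3.3738,-8.2372) cross=-30.666
  mode + wants cross > 0 → take C=(-0.5269,4.9341) (cross=30.666)
ex = (C−B)/|BC| = (-0.4637,0.8860); ey = (-0.8860,-0.4637)
P = B + -3.37·ex + -2.88·ey = (6.8332,-2.9182)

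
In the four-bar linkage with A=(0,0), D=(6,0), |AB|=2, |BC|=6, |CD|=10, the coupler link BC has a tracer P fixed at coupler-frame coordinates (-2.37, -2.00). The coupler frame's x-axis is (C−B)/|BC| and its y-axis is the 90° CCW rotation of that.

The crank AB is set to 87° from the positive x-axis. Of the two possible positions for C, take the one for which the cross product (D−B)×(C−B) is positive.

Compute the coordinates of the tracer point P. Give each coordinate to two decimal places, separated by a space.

2.15 -0.34

A=(0,0), D=(6.00,0)
B = A + 2.00·(cos87°, sin87°) = (0.1047, 1.9973)
|BD| = 6.2245
circle(B,6.00) ∩ circle(D,10.00): a=-2.0288, h=5.6466
  candidates: C₊=(-0.0050,7.9963) cross=35.147; C₋=(-3.6287,-2.6998) cross=-35.147
  mode + wants cross > 0 → take C=(-0.0050,7.9963) (cross=35.147)
ex = (C−B)/|BC| = (-0.0183,0.9998); ey = (-0.9998,-0.0183)
P = B + -2.37·ex + -2.00·ey = (2.1477,-0.3358)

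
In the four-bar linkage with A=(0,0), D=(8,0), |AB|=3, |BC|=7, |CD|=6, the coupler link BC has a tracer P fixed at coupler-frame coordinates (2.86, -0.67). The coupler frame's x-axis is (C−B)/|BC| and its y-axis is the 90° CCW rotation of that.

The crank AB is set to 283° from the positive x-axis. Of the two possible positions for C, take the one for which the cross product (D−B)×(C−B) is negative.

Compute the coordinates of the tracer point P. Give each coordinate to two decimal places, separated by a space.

A=(0,0), D=(8.00,0)
B = A + 3.00·(cos283°, sin283°) = (0.6749, -2.9231)
|BD| = 7.8868
circle(B,7.00) ∩ circle(D,6.00): a=4.7676, h=5.1254
  candidates: C₊=(3.2032,3.6043) cross=40.424; C₋=(7.0025,-5.9165) cross=-40.424
  mode - wants cross < 0 → take C=(7.0025,-5.9165) (cross=-40.424)
ex = (C−B)/|BC| = (0.9040,-0.4276); ey = (0.4276,0.9040)
P = B + 2.86·ex + -0.67·ey = (2.9737,-4.7518)

2.97 -4.75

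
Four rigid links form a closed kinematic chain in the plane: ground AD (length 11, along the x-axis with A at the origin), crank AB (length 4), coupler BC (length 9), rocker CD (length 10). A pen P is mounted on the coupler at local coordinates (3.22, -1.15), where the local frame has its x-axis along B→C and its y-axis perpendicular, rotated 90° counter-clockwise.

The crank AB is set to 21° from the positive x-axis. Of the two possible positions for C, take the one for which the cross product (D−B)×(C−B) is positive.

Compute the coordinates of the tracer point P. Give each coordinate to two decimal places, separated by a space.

A=(0,0), D=(11.00,0)
B = A + 4.00·(cos21°, sin21°) = (3.7343, 1.4335)
|BD| = 7.4057
circle(B,9.00) ∩ circle(D,10.00): a=2.4201, h=8.6685
  candidates: C₊=(7.7865,9.4696) cross=64.197; C₋=(4.4307,-7.5395) cross=-64.197
  mode + wants cross > 0 → take C=(7.7865,9.4696) (cross=64.197)
ex = (C−B)/|BC| = (0.4502,0.8929); ey = (-0.8929,0.4502)
P = B + 3.22·ex + -1.15·ey = (6.2110,3.7908)

6.21 3.79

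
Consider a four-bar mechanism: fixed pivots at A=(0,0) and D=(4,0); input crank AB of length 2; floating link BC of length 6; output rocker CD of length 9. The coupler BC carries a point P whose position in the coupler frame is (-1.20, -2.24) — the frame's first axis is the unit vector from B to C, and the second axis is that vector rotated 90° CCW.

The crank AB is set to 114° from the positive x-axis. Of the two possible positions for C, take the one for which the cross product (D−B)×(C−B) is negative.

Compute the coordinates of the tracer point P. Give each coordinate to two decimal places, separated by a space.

-1.83 4.16

A=(0,0), D=(4.00,0)
B = A + 2.00·(cos114°, sin114°) = (-0.8135, 1.8271)
|BD| = 5.1486
circle(B,6.00) ∩ circle(D,9.00): a=-1.7959, h=5.7249
  candidates: C₊=(-0.4608,7.8167) cross=29.475; C₋=(-4.5241,-2.8879) cross=-29.475
  mode - wants cross < 0 → take C=(-4.5241,-2.8879) (cross=-29.475)
ex = (C−B)/|BC| = (-0.6184,-0.7858); ey = (0.7858,-0.6184)
P = B + -1.20·ex + -2.24·ey = (-1.8316,4.1554)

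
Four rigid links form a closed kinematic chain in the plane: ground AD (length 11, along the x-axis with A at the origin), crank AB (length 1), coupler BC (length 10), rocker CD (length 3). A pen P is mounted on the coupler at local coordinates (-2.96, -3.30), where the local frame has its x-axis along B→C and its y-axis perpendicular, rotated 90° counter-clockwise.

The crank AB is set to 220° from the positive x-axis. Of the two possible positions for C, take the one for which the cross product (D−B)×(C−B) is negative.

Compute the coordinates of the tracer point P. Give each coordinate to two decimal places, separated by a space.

-4.24 -3.40

A=(0,0), D=(11.00,0)
B = A + 1.00·(cos220°, sin220°) = (-0.7660, -0.6428)
|BD| = 11.7836
circle(B,10.00) ∩ circle(D,3.00): a=9.7531, h=2.2084
  candidates: C₊=(8.8521,2.0944) cross=26.023; C₋=(9.0930,-2.3159) cross=-26.023
  mode - wants cross < 0 → take C=(9.0930,-2.3159) (cross=-26.023)
ex = (C−B)/|BC| = (0.9859,-0.1673); ey = (0.1673,0.9859)
P = B + -2.96·ex + -3.30·ey = (-4.2364,-3.4010)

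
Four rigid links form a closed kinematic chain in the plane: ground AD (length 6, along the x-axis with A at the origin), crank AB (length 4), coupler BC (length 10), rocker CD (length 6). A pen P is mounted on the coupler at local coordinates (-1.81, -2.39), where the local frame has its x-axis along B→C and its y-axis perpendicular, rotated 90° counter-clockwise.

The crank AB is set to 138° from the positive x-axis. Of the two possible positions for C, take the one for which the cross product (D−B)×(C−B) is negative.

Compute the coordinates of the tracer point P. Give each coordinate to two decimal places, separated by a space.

-5.97 2.66

A=(0,0), D=(6.00,0)
B = A + 4.00·(cos138°, sin138°) = (-2.9726, 2.6765)
|BD| = 9.3633
circle(B,10.00) ∩ circle(D,6.00): a=8.0992, h=5.8653
  candidates: C₊=(6.4653,5.9819) cross=54.919; C₋=(3.1121,-5.2593) cross=-54.919
  mode - wants cross < 0 → take C=(3.1121,-5.2593) (cross=-54.919)
ex = (C−B)/|BC| = (0.6085,-0.7936); ey = (0.7936,0.6085)
P = B + -1.81·ex + -2.39·ey = (-5.9706,2.6587)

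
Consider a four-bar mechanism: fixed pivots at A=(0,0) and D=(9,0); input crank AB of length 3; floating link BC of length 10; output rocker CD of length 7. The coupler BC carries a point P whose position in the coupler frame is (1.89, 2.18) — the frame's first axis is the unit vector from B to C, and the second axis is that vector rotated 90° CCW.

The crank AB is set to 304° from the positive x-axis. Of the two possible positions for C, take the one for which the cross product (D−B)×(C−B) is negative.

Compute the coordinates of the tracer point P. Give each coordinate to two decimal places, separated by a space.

A=(0,0), D=(9.00,0)
B = A + 3.00·(cos304°, sin304°) = (1.6776, -2.4871)
|BD| = 7.7333
circle(B,10.00) ∩ circle(D,7.00): a=7.1641, h=6.9768
  candidates: C₊=(6.2172,6.4231) cross=53.954; C₋=(10.7049,-6.7892) cross=-53.954
  mode - wants cross < 0 → take C=(10.7049,-6.7892) (cross=-53.954)
ex = (C−B)/|BC| = (0.9027,-0.4302); ey = (0.4302,0.9027)
P = B + 1.89·ex + 2.18·ey = (4.3216,-1.3323)

4.32 -1.33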